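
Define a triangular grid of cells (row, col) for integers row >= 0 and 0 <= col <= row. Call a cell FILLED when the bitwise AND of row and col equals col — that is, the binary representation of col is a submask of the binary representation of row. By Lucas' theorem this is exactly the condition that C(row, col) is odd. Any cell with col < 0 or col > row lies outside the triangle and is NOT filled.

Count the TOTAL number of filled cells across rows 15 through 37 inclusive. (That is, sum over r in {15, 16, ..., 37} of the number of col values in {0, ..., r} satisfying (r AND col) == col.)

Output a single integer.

r15=1111 pc4: +16 =16
r16=10000 pc1: +2 =18
r17=10001 pc2: +4 =22
r18=10010 pc2: +4 =26
r19=10011 pc3: +8 =34
r20=10100 pc2: +4 =38
r21=10101 pc3: +8 =46
r22=10110 pc3: +8 =54
r23=10111 pc4: +16 =70
r24=11000 pc2: +4 =74
r25=11001 pc3: +8 =82
r26=11010 pc3: +8 =90
r27=11011 pc4: +16 =106
r28=11100 pc3: +8 =114
r29=11101 pc4: +16 =130
r30=11110 pc4: +16 =146
r31=11111 pc5: +32 =178
r32=100000 pc1: +2 =180
r33=100001 pc2: +4 =184
r34=100010 pc2: +4 =188
r35=100011 pc3: +8 =196
r36=100100 pc2: +4 =200
r37=100101 pc3: +8 =208

Answer: 208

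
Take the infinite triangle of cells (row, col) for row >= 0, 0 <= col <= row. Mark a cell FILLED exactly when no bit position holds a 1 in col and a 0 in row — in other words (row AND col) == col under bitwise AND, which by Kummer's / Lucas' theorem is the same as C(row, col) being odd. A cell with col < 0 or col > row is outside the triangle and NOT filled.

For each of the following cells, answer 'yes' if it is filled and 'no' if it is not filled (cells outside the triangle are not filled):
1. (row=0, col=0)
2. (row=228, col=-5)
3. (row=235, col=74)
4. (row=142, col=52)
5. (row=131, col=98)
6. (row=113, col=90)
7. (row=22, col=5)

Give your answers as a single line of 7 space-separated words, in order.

Answer: yes no yes no no no no

Derivation:
(0,0): row=0b0, col=0b0, row AND col = 0b0 = 0; 0 == 0 -> filled
(228,-5): col outside [0, 228] -> not filled
(235,74): row=0b11101011, col=0b1001010, row AND col = 0b1001010 = 74; 74 == 74 -> filled
(142,52): row=0b10001110, col=0b110100, row AND col = 0b100 = 4; 4 != 52 -> empty
(131,98): row=0b10000011, col=0b1100010, row AND col = 0b10 = 2; 2 != 98 -> empty
(113,90): row=0b1110001, col=0b1011010, row AND col = 0b1010000 = 80; 80 != 90 -> empty
(22,5): row=0b10110, col=0b101, row AND col = 0b100 = 4; 4 != 5 -> empty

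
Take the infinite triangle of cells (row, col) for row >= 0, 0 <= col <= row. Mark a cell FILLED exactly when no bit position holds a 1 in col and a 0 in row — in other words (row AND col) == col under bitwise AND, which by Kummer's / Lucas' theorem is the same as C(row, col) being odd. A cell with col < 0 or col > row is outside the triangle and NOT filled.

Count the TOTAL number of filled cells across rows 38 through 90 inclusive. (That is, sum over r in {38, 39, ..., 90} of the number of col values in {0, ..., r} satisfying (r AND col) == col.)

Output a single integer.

r38=100110 pc3: +8 =8
r39=100111 pc4: +16 =24
r40=101000 pc2: +4 =28
r41=101001 pc3: +8 =36
r42=101010 pc3: +8 =44
r43=101011 pc4: +16 =60
r44=101100 pc3: +8 =68
r45=101101 pc4: +16 =84
r46=101110 pc4: +16 =100
r47=101111 pc5: +32 =132
r48=110000 pc2: +4 =136
r49=110001 pc3: +8 =144
r50=110010 pc3: +8 =152
r51=110011 pc4: +16 =168
r52=110100 pc3: +8 =176
r53=110101 pc4: +16 =192
r54=110110 pc4: +16 =208
r55=110111 pc5: +32 =240
r56=111000 pc3: +8 =248
r57=111001 pc4: +16 =264
r58=111010 pc4: +16 =280
r59=111011 pc5: +32 =312
r60=111100 pc4: +16 =328
r61=111101 pc5: +32 =360
r62=111110 pc5: +32 =392
r63=111111 pc6: +64 =456
r64=1000000 pc1: +2 =458
r65=1000001 pc2: +4 =462
r66=1000010 pc2: +4 =466
r67=1000011 pc3: +8 =474
r68=1000100 pc2: +4 =478
r69=1000101 pc3: +8 =486
r70=1000110 pc3: +8 =494
r71=1000111 pc4: +16 =510
r72=1001000 pc2: +4 =514
r73=1001001 pc3: +8 =522
r74=1001010 pc3: +8 =530
r75=1001011 pc4: +16 =546
r76=1001100 pc3: +8 =554
r77=1001101 pc4: +16 =570
r78=1001110 pc4: +16 =586
r79=1001111 pc5: +32 =618
r80=1010000 pc2: +4 =622
r81=1010001 pc3: +8 =630
r82=1010010 pc3: +8 =638
r83=1010011 pc4: +16 =654
r84=1010100 pc3: +8 =662
r85=1010101 pc4: +16 =678
r86=1010110 pc4: +16 =694
r87=1010111 pc5: +32 =726
r88=1011000 pc3: +8 =734
r89=1011001 pc4: +16 =750
r90=1011010 pc4: +16 =766

Answer: 766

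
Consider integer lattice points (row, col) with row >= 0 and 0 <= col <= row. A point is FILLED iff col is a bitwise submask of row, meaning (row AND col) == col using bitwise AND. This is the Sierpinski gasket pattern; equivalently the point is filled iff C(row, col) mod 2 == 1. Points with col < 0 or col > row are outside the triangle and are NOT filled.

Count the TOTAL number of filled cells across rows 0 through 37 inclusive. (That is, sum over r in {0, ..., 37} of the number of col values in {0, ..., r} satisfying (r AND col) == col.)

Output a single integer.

Answer: 273

Derivation:
r0=0 pc0: +1 =1
r1=1 pc1: +2 =3
r2=10 pc1: +2 =5
r3=11 pc2: +4 =9
r4=100 pc1: +2 =11
r5=101 pc2: +4 =15
r6=110 pc2: +4 =19
r7=111 pc3: +8 =27
r8=1000 pc1: +2 =29
r9=1001 pc2: +4 =33
r10=1010 pc2: +4 =37
r11=1011 pc3: +8 =45
r12=1100 pc2: +4 =49
r13=1101 pc3: +8 =57
r14=1110 pc3: +8 =65
r15=1111 pc4: +16 =81
r16=10000 pc1: +2 =83
r17=10001 pc2: +4 =87
r18=10010 pc2: +4 =91
r19=10011 pc3: +8 =99
r20=10100 pc2: +4 =103
r21=10101 pc3: +8 =111
r22=10110 pc3: +8 =119
r23=10111 pc4: +16 =135
r24=11000 pc2: +4 =139
r25=11001 pc3: +8 =147
r26=11010 pc3: +8 =155
r27=11011 pc4: +16 =171
r28=11100 pc3: +8 =179
r29=11101 pc4: +16 =195
r30=11110 pc4: +16 =211
r31=11111 pc5: +32 =243
r32=100000 pc1: +2 =245
r33=100001 pc2: +4 =249
r34=100010 pc2: +4 =253
r35=100011 pc3: +8 =261
r36=100100 pc2: +4 =265
r37=100101 pc3: +8 =273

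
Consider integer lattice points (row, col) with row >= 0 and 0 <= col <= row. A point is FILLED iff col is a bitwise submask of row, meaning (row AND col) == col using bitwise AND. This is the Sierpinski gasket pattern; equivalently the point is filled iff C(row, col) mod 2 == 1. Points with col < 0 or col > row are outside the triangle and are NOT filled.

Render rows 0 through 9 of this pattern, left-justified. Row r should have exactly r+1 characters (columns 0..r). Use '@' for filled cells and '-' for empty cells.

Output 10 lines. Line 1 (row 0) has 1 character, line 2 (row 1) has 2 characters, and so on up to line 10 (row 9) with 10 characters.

r0=0: @
r1=1: @@
r2=10: @-@
r3=11: @@@@
r4=100: @---@
r5=101: @@--@@
r6=110: @-@-@-@
r7=111: @@@@@@@@
r8=1000: @-------@
r9=1001: @@------@@

Answer: @
@@
@-@
@@@@
@---@
@@--@@
@-@-@-@
@@@@@@@@
@-------@
@@------@@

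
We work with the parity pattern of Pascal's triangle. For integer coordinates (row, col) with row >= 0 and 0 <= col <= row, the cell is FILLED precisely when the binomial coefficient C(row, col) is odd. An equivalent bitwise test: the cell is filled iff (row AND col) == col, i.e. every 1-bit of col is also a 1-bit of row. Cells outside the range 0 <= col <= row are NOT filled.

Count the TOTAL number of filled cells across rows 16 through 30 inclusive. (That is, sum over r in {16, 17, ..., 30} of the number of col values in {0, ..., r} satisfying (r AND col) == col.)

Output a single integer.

Answer: 130

Derivation:
r16=10000 pc1: +2 =2
r17=10001 pc2: +4 =6
r18=10010 pc2: +4 =10
r19=10011 pc3: +8 =18
r20=10100 pc2: +4 =22
r21=10101 pc3: +8 =30
r22=10110 pc3: +8 =38
r23=10111 pc4: +16 =54
r24=11000 pc2: +4 =58
r25=11001 pc3: +8 =66
r26=11010 pc3: +8 =74
r27=11011 pc4: +16 =90
r28=11100 pc3: +8 =98
r29=11101 pc4: +16 =114
r30=11110 pc4: +16 =130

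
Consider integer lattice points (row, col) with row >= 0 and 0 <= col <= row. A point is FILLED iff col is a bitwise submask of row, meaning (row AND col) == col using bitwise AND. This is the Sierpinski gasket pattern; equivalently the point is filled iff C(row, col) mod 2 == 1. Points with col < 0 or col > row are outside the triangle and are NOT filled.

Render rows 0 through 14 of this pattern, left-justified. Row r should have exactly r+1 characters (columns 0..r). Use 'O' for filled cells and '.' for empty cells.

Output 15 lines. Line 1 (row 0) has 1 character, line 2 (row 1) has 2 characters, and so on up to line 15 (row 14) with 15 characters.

r0=0: O
r1=1: OO
r2=10: O.O
r3=11: OOOO
r4=100: O...O
r5=101: OO..OO
r6=110: O.O.O.O
r7=111: OOOOOOOO
r8=1000: O.......O
r9=1001: OO......OO
r10=1010: O.O.....O.O
r11=1011: OOOO....OOOO
r12=1100: O...O...O...O
r13=1101: OO..OO..OO..OO
r14=1110: O.O.O.O.O.O.O.O

Answer: O
OO
O.O
OOOO
O...O
OO..OO
O.O.O.O
OOOOOOOO
O.......O
OO......OO
O.O.....O.O
OOOO....OOOO
O...O...O...O
OO..OO..OO..OO
O.O.O.O.O.O.O.O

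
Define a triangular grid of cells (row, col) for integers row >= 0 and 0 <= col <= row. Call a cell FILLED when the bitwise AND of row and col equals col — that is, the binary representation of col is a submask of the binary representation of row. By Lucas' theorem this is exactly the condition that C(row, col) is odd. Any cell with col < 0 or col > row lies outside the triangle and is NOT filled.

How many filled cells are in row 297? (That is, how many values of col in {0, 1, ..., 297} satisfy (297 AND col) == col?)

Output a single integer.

Answer: 16

Derivation:
297 in binary = 100101001
popcount(297) = number of 1-bits in 100101001 = 4
A col c satisfies (297 AND c) == c iff every set bit of c is also set in 297; each of the 4 set bits of 297 can independently be on or off in c.
count = 2^4 = 16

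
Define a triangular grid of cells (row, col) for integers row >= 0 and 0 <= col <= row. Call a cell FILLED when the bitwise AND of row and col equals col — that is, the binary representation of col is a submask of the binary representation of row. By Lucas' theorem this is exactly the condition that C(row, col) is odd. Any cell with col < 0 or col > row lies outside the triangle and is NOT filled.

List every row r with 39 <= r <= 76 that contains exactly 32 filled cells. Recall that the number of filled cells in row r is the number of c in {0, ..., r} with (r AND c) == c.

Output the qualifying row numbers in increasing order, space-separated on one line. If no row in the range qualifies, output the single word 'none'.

Answer: 47 55 59 61 62

Derivation:
Row r has 2^popcount(r) filled cells, so we need popcount(r) = log2(32) = 5.
Scan r = 39..76 and keep those with exactly 5 one-bits:
r=39=100111 popcount=4 -> skip
r=40=101000 popcount=2 -> skip
r=41=101001 popcount=3 -> skip
r=42=101010 popcount=3 -> skip
r=43=101011 popcount=4 -> skip
r=44=101100 popcount=3 -> skip
r=45=101101 popcount=4 -> skip
r=46=101110 popcount=4 -> skip
r=47=101111 popcount=5 -> KEEP
r=48=110000 popcount=2 -> skip
r=49=110001 popcount=3 -> skip
r=50=110010 popcount=3 -> skip
r=51=110011 popcount=4 -> skip
r=52=110100 popcount=3 -> skip
r=53=110101 popcount=4 -> skip
r=54=110110 popcount=4 -> skip
r=55=110111 popcount=5 -> KEEP
r=56=111000 popcount=3 -> skip
r=57=111001 popcount=4 -> skip
r=58=111010 popcount=4 -> skip
r=59=111011 popcount=5 -> KEEP
r=60=111100 popcount=4 -> skip
r=61=111101 popcount=5 -> KEEP
r=62=111110 popcount=5 -> KEEP
r=63=111111 popcount=6 -> skip
r=64=1000000 popcount=1 -> skip
r=65=1000001 popcount=2 -> skip
r=66=1000010 popcount=2 -> skip
r=67=1000011 popcount=3 -> skip
r=68=1000100 popcount=2 -> skip
r=69=1000101 popcount=3 -> skip
r=70=1000110 popcount=3 -> skip
r=71=1000111 popcount=4 -> skip
r=72=1001000 popcount=2 -> skip
r=73=1001001 popcount=3 -> skip
r=74=1001010 popcount=3 -> skip
r=75=1001011 popcount=4 -> skip
r=76=1001100 popcount=3 -> skip
Kept rows: 47 55 59 61 62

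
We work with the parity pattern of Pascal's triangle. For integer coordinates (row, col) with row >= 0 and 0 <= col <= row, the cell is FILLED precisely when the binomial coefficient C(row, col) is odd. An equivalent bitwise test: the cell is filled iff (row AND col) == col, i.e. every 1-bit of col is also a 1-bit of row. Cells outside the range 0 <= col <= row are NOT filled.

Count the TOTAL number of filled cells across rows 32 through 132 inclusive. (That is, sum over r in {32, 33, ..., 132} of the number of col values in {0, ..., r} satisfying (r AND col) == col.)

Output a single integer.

r32=100000 pc1: +2 =2
r33=100001 pc2: +4 =6
r34=100010 pc2: +4 =10
r35=100011 pc3: +8 =18
r36=100100 pc2: +4 =22
r37=100101 pc3: +8 =30
r38=100110 pc3: +8 =38
r39=100111 pc4: +16 =54
r40=101000 pc2: +4 =58
r41=101001 pc3: +8 =66
r42=101010 pc3: +8 =74
r43=101011 pc4: +16 =90
r44=101100 pc3: +8 =98
r45=101101 pc4: +16 =114
r46=101110 pc4: +16 =130
r47=101111 pc5: +32 =162
r48=110000 pc2: +4 =166
r49=110001 pc3: +8 =174
r50=110010 pc3: +8 =182
r51=110011 pc4: +16 =198
r52=110100 pc3: +8 =206
r53=110101 pc4: +16 =222
r54=110110 pc4: +16 =238
r55=110111 pc5: +32 =270
r56=111000 pc3: +8 =278
r57=111001 pc4: +16 =294
r58=111010 pc4: +16 =310
r59=111011 pc5: +32 =342
r60=111100 pc4: +16 =358
r61=111101 pc5: +32 =390
r62=111110 pc5: +32 =422
r63=111111 pc6: +64 =486
r64=1000000 pc1: +2 =488
r65=1000001 pc2: +4 =492
r66=1000010 pc2: +4 =496
r67=1000011 pc3: +8 =504
r68=1000100 pc2: +4 =508
r69=1000101 pc3: +8 =516
r70=1000110 pc3: +8 =524
r71=1000111 pc4: +16 =540
r72=1001000 pc2: +4 =544
r73=1001001 pc3: +8 =552
r74=1001010 pc3: +8 =560
r75=1001011 pc4: +16 =576
r76=1001100 pc3: +8 =584
r77=1001101 pc4: +16 =600
r78=1001110 pc4: +16 =616
r79=1001111 pc5: +32 =648
r80=1010000 pc2: +4 =652
r81=1010001 pc3: +8 =660
r82=1010010 pc3: +8 =668
r83=1010011 pc4: +16 =684
r84=1010100 pc3: +8 =692
r85=1010101 pc4: +16 =708
r86=1010110 pc4: +16 =724
r87=1010111 pc5: +32 =756
r88=1011000 pc3: +8 =764
r89=1011001 pc4: +16 =780
r90=1011010 pc4: +16 =796
r91=1011011 pc5: +32 =828
r92=1011100 pc4: +16 =844
r93=1011101 pc5: +32 =876
r94=1011110 pc5: +32 =908
r95=1011111 pc6: +64 =972
r96=1100000 pc2: +4 =976
r97=1100001 pc3: +8 =984
r98=1100010 pc3: +8 =992
r99=1100011 pc4: +16 =1008
r100=1100100 pc3: +8 =1016
r101=1100101 pc4: +16 =1032
r102=1100110 pc4: +16 =1048
r103=1100111 pc5: +32 =1080
r104=1101000 pc3: +8 =1088
r105=1101001 pc4: +16 =1104
r106=1101010 pc4: +16 =1120
r107=1101011 pc5: +32 =1152
r108=1101100 pc4: +16 =1168
r109=1101101 pc5: +32 =1200
r110=1101110 pc5: +32 =1232
r111=1101111 pc6: +64 =1296
r112=1110000 pc3: +8 =1304
r113=1110001 pc4: +16 =1320
r114=1110010 pc4: +16 =1336
r115=1110011 pc5: +32 =1368
r116=1110100 pc4: +16 =1384
r117=1110101 pc5: +32 =1416
r118=1110110 pc5: +32 =1448
r119=1110111 pc6: +64 =1512
r120=1111000 pc4: +16 =1528
r121=1111001 pc5: +32 =1560
r122=1111010 pc5: +32 =1592
r123=1111011 pc6: +64 =1656
r124=1111100 pc5: +32 =1688
r125=1111101 pc6: +64 =1752
r126=1111110 pc6: +64 =1816
r127=1111111 pc7: +128 =1944
r128=10000000 pc1: +2 =1946
r129=10000001 pc2: +4 =1950
r130=10000010 pc2: +4 =1954
r131=10000011 pc3: +8 =1962
r132=10000100 pc2: +4 =1966

Answer: 1966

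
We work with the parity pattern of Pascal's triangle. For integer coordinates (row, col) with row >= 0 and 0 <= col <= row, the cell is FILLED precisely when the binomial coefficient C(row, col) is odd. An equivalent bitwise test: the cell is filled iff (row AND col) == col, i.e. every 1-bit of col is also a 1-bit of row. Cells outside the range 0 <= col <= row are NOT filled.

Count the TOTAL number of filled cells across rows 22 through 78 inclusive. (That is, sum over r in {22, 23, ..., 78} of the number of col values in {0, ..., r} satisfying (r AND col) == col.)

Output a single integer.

r22=10110 pc3: +8 =8
r23=10111 pc4: +16 =24
r24=11000 pc2: +4 =28
r25=11001 pc3: +8 =36
r26=11010 pc3: +8 =44
r27=11011 pc4: +16 =60
r28=11100 pc3: +8 =68
r29=11101 pc4: +16 =84
r30=11110 pc4: +16 =100
r31=11111 pc5: +32 =132
r32=100000 pc1: +2 =134
r33=100001 pc2: +4 =138
r34=100010 pc2: +4 =142
r35=100011 pc3: +8 =150
r36=100100 pc2: +4 =154
r37=100101 pc3: +8 =162
r38=100110 pc3: +8 =170
r39=100111 pc4: +16 =186
r40=101000 pc2: +4 =190
r41=101001 pc3: +8 =198
r42=101010 pc3: +8 =206
r43=101011 pc4: +16 =222
r44=101100 pc3: +8 =230
r45=101101 pc4: +16 =246
r46=101110 pc4: +16 =262
r47=101111 pc5: +32 =294
r48=110000 pc2: +4 =298
r49=110001 pc3: +8 =306
r50=110010 pc3: +8 =314
r51=110011 pc4: +16 =330
r52=110100 pc3: +8 =338
r53=110101 pc4: +16 =354
r54=110110 pc4: +16 =370
r55=110111 pc5: +32 =402
r56=111000 pc3: +8 =410
r57=111001 pc4: +16 =426
r58=111010 pc4: +16 =442
r59=111011 pc5: +32 =474
r60=111100 pc4: +16 =490
r61=111101 pc5: +32 =522
r62=111110 pc5: +32 =554
r63=111111 pc6: +64 =618
r64=1000000 pc1: +2 =620
r65=1000001 pc2: +4 =624
r66=1000010 pc2: +4 =628
r67=1000011 pc3: +8 =636
r68=1000100 pc2: +4 =640
r69=1000101 pc3: +8 =648
r70=1000110 pc3: +8 =656
r71=1000111 pc4: +16 =672
r72=1001000 pc2: +4 =676
r73=1001001 pc3: +8 =684
r74=1001010 pc3: +8 =692
r75=1001011 pc4: +16 =708
r76=1001100 pc3: +8 =716
r77=1001101 pc4: +16 =732
r78=1001110 pc4: +16 =748

Answer: 748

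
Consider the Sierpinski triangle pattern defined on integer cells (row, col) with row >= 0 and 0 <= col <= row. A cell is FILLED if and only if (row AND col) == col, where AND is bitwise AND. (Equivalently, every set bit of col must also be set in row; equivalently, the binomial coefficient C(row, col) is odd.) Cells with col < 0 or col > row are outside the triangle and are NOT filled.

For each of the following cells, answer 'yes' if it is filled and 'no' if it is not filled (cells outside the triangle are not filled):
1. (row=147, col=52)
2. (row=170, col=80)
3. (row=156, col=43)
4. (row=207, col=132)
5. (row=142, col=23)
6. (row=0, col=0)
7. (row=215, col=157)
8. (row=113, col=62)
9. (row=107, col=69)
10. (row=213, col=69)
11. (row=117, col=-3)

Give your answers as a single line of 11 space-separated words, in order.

(147,52): row=0b10010011, col=0b110100, row AND col = 0b10000 = 16; 16 != 52 -> empty
(170,80): row=0b10101010, col=0b1010000, row AND col = 0b0 = 0; 0 != 80 -> empty
(156,43): row=0b10011100, col=0b101011, row AND col = 0b1000 = 8; 8 != 43 -> empty
(207,132): row=0b11001111, col=0b10000100, row AND col = 0b10000100 = 132; 132 == 132 -> filled
(142,23): row=0b10001110, col=0b10111, row AND col = 0b110 = 6; 6 != 23 -> empty
(0,0): row=0b0, col=0b0, row AND col = 0b0 = 0; 0 == 0 -> filled
(215,157): row=0b11010111, col=0b10011101, row AND col = 0b10010101 = 149; 149 != 157 -> empty
(113,62): row=0b1110001, col=0b111110, row AND col = 0b110000 = 48; 48 != 62 -> empty
(107,69): row=0b1101011, col=0b1000101, row AND col = 0b1000001 = 65; 65 != 69 -> empty
(213,69): row=0b11010101, col=0b1000101, row AND col = 0b1000101 = 69; 69 == 69 -> filled
(117,-3): col outside [0, 117] -> not filled

Answer: no no no yes no yes no no no yes no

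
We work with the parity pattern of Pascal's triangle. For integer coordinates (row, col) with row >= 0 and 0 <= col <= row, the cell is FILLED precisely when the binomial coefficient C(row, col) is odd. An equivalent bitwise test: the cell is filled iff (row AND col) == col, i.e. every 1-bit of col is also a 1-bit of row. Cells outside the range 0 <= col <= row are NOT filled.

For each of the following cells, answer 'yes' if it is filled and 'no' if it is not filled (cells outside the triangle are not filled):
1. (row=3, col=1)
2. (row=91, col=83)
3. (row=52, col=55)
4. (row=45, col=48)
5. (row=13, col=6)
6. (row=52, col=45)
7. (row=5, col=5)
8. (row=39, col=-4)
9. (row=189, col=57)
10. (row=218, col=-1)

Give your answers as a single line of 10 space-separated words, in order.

Answer: yes yes no no no no yes no yes no

Derivation:
(3,1): row=0b11, col=0b1, row AND col = 0b1 = 1; 1 == 1 -> filled
(91,83): row=0b1011011, col=0b1010011, row AND col = 0b1010011 = 83; 83 == 83 -> filled
(52,55): col outside [0, 52] -> not filled
(45,48): col outside [0, 45] -> not filled
(13,6): row=0b1101, col=0b110, row AND col = 0b100 = 4; 4 != 6 -> empty
(52,45): row=0b110100, col=0b101101, row AND col = 0b100100 = 36; 36 != 45 -> empty
(5,5): row=0b101, col=0b101, row AND col = 0b101 = 5; 5 == 5 -> filled
(39,-4): col outside [0, 39] -> not filled
(189,57): row=0b10111101, col=0b111001, row AND col = 0b111001 = 57; 57 == 57 -> filled
(218,-1): col outside [0, 218] -> not filled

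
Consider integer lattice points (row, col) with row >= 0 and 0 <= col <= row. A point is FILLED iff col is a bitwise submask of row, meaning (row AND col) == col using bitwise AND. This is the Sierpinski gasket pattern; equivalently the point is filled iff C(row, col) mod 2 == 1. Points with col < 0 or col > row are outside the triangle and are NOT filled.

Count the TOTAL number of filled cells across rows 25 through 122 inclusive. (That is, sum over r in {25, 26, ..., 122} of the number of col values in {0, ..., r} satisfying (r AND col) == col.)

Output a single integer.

r25=11001 pc3: +8 =8
r26=11010 pc3: +8 =16
r27=11011 pc4: +16 =32
r28=11100 pc3: +8 =40
r29=11101 pc4: +16 =56
r30=11110 pc4: +16 =72
r31=11111 pc5: +32 =104
r32=100000 pc1: +2 =106
r33=100001 pc2: +4 =110
r34=100010 pc2: +4 =114
r35=100011 pc3: +8 =122
r36=100100 pc2: +4 =126
r37=100101 pc3: +8 =134
r38=100110 pc3: +8 =142
r39=100111 pc4: +16 =158
r40=101000 pc2: +4 =162
r41=101001 pc3: +8 =170
r42=101010 pc3: +8 =178
r43=101011 pc4: +16 =194
r44=101100 pc3: +8 =202
r45=101101 pc4: +16 =218
r46=101110 pc4: +16 =234
r47=101111 pc5: +32 =266
r48=110000 pc2: +4 =270
r49=110001 pc3: +8 =278
r50=110010 pc3: +8 =286
r51=110011 pc4: +16 =302
r52=110100 pc3: +8 =310
r53=110101 pc4: +16 =326
r54=110110 pc4: +16 =342
r55=110111 pc5: +32 =374
r56=111000 pc3: +8 =382
r57=111001 pc4: +16 =398
r58=111010 pc4: +16 =414
r59=111011 pc5: +32 =446
r60=111100 pc4: +16 =462
r61=111101 pc5: +32 =494
r62=111110 pc5: +32 =526
r63=111111 pc6: +64 =590
r64=1000000 pc1: +2 =592
r65=1000001 pc2: +4 =596
r66=1000010 pc2: +4 =600
r67=1000011 pc3: +8 =608
r68=1000100 pc2: +4 =612
r69=1000101 pc3: +8 =620
r70=1000110 pc3: +8 =628
r71=1000111 pc4: +16 =644
r72=1001000 pc2: +4 =648
r73=1001001 pc3: +8 =656
r74=1001010 pc3: +8 =664
r75=1001011 pc4: +16 =680
r76=1001100 pc3: +8 =688
r77=1001101 pc4: +16 =704
r78=1001110 pc4: +16 =720
r79=1001111 pc5: +32 =752
r80=1010000 pc2: +4 =756
r81=1010001 pc3: +8 =764
r82=1010010 pc3: +8 =772
r83=1010011 pc4: +16 =788
r84=1010100 pc3: +8 =796
r85=1010101 pc4: +16 =812
r86=1010110 pc4: +16 =828
r87=1010111 pc5: +32 =860
r88=1011000 pc3: +8 =868
r89=1011001 pc4: +16 =884
r90=1011010 pc4: +16 =900
r91=1011011 pc5: +32 =932
r92=1011100 pc4: +16 =948
r93=1011101 pc5: +32 =980
r94=1011110 pc5: +32 =1012
r95=1011111 pc6: +64 =1076
r96=1100000 pc2: +4 =1080
r97=1100001 pc3: +8 =1088
r98=1100010 pc3: +8 =1096
r99=1100011 pc4: +16 =1112
r100=1100100 pc3: +8 =1120
r101=1100101 pc4: +16 =1136
r102=1100110 pc4: +16 =1152
r103=1100111 pc5: +32 =1184
r104=1101000 pc3: +8 =1192
r105=1101001 pc4: +16 =1208
r106=1101010 pc4: +16 =1224
r107=1101011 pc5: +32 =1256
r108=1101100 pc4: +16 =1272
r109=1101101 pc5: +32 =1304
r110=1101110 pc5: +32 =1336
r111=1101111 pc6: +64 =1400
r112=1110000 pc3: +8 =1408
r113=1110001 pc4: +16 =1424
r114=1110010 pc4: +16 =1440
r115=1110011 pc5: +32 =1472
r116=1110100 pc4: +16 =1488
r117=1110101 pc5: +32 =1520
r118=1110110 pc5: +32 =1552
r119=1110111 pc6: +64 =1616
r120=1111000 pc4: +16 =1632
r121=1111001 pc5: +32 =1664
r122=1111010 pc5: +32 =1696

Answer: 1696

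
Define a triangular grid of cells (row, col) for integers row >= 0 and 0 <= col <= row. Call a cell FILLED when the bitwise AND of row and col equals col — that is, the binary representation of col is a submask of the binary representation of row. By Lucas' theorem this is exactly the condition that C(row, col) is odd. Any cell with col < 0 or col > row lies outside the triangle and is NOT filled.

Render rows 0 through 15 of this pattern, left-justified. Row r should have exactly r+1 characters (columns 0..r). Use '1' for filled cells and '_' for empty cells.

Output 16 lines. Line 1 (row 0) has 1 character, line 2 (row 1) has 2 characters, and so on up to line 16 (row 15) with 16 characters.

r0=0: 1
r1=1: 11
r2=10: 1_1
r3=11: 1111
r4=100: 1___1
r5=101: 11__11
r6=110: 1_1_1_1
r7=111: 11111111
r8=1000: 1_______1
r9=1001: 11______11
r10=1010: 1_1_____1_1
r11=1011: 1111____1111
r12=1100: 1___1___1___1
r13=1101: 11__11__11__11
r14=1110: 1_1_1_1_1_1_1_1
r15=1111: 1111111111111111

Answer: 1
11
1_1
1111
1___1
11__11
1_1_1_1
11111111
1_______1
11______11
1_1_____1_1
1111____1111
1___1___1___1
11__11__11__11
1_1_1_1_1_1_1_1
1111111111111111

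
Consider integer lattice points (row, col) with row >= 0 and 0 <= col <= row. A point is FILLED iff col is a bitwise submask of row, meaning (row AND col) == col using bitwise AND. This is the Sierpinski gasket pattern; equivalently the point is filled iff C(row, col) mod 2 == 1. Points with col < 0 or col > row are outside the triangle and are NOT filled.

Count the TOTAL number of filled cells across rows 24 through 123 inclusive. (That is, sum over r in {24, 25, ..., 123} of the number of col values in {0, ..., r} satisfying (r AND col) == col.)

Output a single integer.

Answer: 1764

Derivation:
r24=11000 pc2: +4 =4
r25=11001 pc3: +8 =12
r26=11010 pc3: +8 =20
r27=11011 pc4: +16 =36
r28=11100 pc3: +8 =44
r29=11101 pc4: +16 =60
r30=11110 pc4: +16 =76
r31=11111 pc5: +32 =108
r32=100000 pc1: +2 =110
r33=100001 pc2: +4 =114
r34=100010 pc2: +4 =118
r35=100011 pc3: +8 =126
r36=100100 pc2: +4 =130
r37=100101 pc3: +8 =138
r38=100110 pc3: +8 =146
r39=100111 pc4: +16 =162
r40=101000 pc2: +4 =166
r41=101001 pc3: +8 =174
r42=101010 pc3: +8 =182
r43=101011 pc4: +16 =198
r44=101100 pc3: +8 =206
r45=101101 pc4: +16 =222
r46=101110 pc4: +16 =238
r47=101111 pc5: +32 =270
r48=110000 pc2: +4 =274
r49=110001 pc3: +8 =282
r50=110010 pc3: +8 =290
r51=110011 pc4: +16 =306
r52=110100 pc3: +8 =314
r53=110101 pc4: +16 =330
r54=110110 pc4: +16 =346
r55=110111 pc5: +32 =378
r56=111000 pc3: +8 =386
r57=111001 pc4: +16 =402
r58=111010 pc4: +16 =418
r59=111011 pc5: +32 =450
r60=111100 pc4: +16 =466
r61=111101 pc5: +32 =498
r62=111110 pc5: +32 =530
r63=111111 pc6: +64 =594
r64=1000000 pc1: +2 =596
r65=1000001 pc2: +4 =600
r66=1000010 pc2: +4 =604
r67=1000011 pc3: +8 =612
r68=1000100 pc2: +4 =616
r69=1000101 pc3: +8 =624
r70=1000110 pc3: +8 =632
r71=1000111 pc4: +16 =648
r72=1001000 pc2: +4 =652
r73=1001001 pc3: +8 =660
r74=1001010 pc3: +8 =668
r75=1001011 pc4: +16 =684
r76=1001100 pc3: +8 =692
r77=1001101 pc4: +16 =708
r78=1001110 pc4: +16 =724
r79=1001111 pc5: +32 =756
r80=1010000 pc2: +4 =760
r81=1010001 pc3: +8 =768
r82=1010010 pc3: +8 =776
r83=1010011 pc4: +16 =792
r84=1010100 pc3: +8 =800
r85=1010101 pc4: +16 =816
r86=1010110 pc4: +16 =832
r87=1010111 pc5: +32 =864
r88=1011000 pc3: +8 =872
r89=1011001 pc4: +16 =888
r90=1011010 pc4: +16 =904
r91=1011011 pc5: +32 =936
r92=1011100 pc4: +16 =952
r93=1011101 pc5: +32 =984
r94=1011110 pc5: +32 =1016
r95=1011111 pc6: +64 =1080
r96=1100000 pc2: +4 =1084
r97=1100001 pc3: +8 =1092
r98=1100010 pc3: +8 =1100
r99=1100011 pc4: +16 =1116
r100=1100100 pc3: +8 =1124
r101=1100101 pc4: +16 =1140
r102=1100110 pc4: +16 =1156
r103=1100111 pc5: +32 =1188
r104=1101000 pc3: +8 =1196
r105=1101001 pc4: +16 =1212
r106=1101010 pc4: +16 =1228
r107=1101011 pc5: +32 =1260
r108=1101100 pc4: +16 =1276
r109=1101101 pc5: +32 =1308
r110=1101110 pc5: +32 =1340
r111=1101111 pc6: +64 =1404
r112=1110000 pc3: +8 =1412
r113=1110001 pc4: +16 =1428
r114=1110010 pc4: +16 =1444
r115=1110011 pc5: +32 =1476
r116=1110100 pc4: +16 =1492
r117=1110101 pc5: +32 =1524
r118=1110110 pc5: +32 =1556
r119=1110111 pc6: +64 =1620
r120=1111000 pc4: +16 =1636
r121=1111001 pc5: +32 =1668
r122=1111010 pc5: +32 =1700
r123=1111011 pc6: +64 =1764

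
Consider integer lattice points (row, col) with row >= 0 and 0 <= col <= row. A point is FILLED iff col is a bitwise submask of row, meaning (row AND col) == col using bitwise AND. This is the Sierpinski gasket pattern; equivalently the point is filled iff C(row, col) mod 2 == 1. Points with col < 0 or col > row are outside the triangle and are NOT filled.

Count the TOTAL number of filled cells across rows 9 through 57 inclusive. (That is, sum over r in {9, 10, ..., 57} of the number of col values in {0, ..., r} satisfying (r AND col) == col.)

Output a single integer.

Answer: 508

Derivation:
r9=1001 pc2: +4 =4
r10=1010 pc2: +4 =8
r11=1011 pc3: +8 =16
r12=1100 pc2: +4 =20
r13=1101 pc3: +8 =28
r14=1110 pc3: +8 =36
r15=1111 pc4: +16 =52
r16=10000 pc1: +2 =54
r17=10001 pc2: +4 =58
r18=10010 pc2: +4 =62
r19=10011 pc3: +8 =70
r20=10100 pc2: +4 =74
r21=10101 pc3: +8 =82
r22=10110 pc3: +8 =90
r23=10111 pc4: +16 =106
r24=11000 pc2: +4 =110
r25=11001 pc3: +8 =118
r26=11010 pc3: +8 =126
r27=11011 pc4: +16 =142
r28=11100 pc3: +8 =150
r29=11101 pc4: +16 =166
r30=11110 pc4: +16 =182
r31=11111 pc5: +32 =214
r32=100000 pc1: +2 =216
r33=100001 pc2: +4 =220
r34=100010 pc2: +4 =224
r35=100011 pc3: +8 =232
r36=100100 pc2: +4 =236
r37=100101 pc3: +8 =244
r38=100110 pc3: +8 =252
r39=100111 pc4: +16 =268
r40=101000 pc2: +4 =272
r41=101001 pc3: +8 =280
r42=101010 pc3: +8 =288
r43=101011 pc4: +16 =304
r44=101100 pc3: +8 =312
r45=101101 pc4: +16 =328
r46=101110 pc4: +16 =344
r47=101111 pc5: +32 =376
r48=110000 pc2: +4 =380
r49=110001 pc3: +8 =388
r50=110010 pc3: +8 =396
r51=110011 pc4: +16 =412
r52=110100 pc3: +8 =420
r53=110101 pc4: +16 =436
r54=110110 pc4: +16 =452
r55=110111 pc5: +32 =484
r56=111000 pc3: +8 =492
r57=111001 pc4: +16 =508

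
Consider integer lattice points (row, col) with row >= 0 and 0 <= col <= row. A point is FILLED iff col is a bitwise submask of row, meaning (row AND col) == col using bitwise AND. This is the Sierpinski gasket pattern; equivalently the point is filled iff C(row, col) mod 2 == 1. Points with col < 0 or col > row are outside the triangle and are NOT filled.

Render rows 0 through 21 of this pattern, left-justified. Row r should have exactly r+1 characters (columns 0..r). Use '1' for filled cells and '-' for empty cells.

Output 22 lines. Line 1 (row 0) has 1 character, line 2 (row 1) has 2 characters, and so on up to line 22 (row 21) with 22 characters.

Answer: 1
11
1-1
1111
1---1
11--11
1-1-1-1
11111111
1-------1
11------11
1-1-----1-1
1111----1111
1---1---1---1
11--11--11--11
1-1-1-1-1-1-1-1
1111111111111111
1---------------1
11--------------11
1-1-------------1-1
1111------------1111
1---1-----------1---1
11--11----------11--11

Derivation:
r0=0: 1
r1=1: 11
r2=10: 1-1
r3=11: 1111
r4=100: 1---1
r5=101: 11--11
r6=110: 1-1-1-1
r7=111: 11111111
r8=1000: 1-------1
r9=1001: 11------11
r10=1010: 1-1-----1-1
r11=1011: 1111----1111
r12=1100: 1---1---1---1
r13=1101: 11--11--11--11
r14=1110: 1-1-1-1-1-1-1-1
r15=1111: 1111111111111111
r16=10000: 1---------------1
r17=10001: 11--------------11
r18=10010: 1-1-------------1-1
r19=10011: 1111------------1111
r20=10100: 1---1-----------1---1
r21=10101: 11--11----------11--11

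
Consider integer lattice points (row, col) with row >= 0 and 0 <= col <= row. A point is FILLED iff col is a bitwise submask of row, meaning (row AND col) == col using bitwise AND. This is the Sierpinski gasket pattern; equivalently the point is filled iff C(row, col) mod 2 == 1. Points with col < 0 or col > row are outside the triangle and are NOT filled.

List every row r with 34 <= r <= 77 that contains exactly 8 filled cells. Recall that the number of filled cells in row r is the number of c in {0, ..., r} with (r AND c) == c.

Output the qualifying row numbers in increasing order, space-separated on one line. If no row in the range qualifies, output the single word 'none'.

Answer: 35 37 38 41 42 44 49 50 52 56 67 69 70 73 74 76

Derivation:
Row r has 2^popcount(r) filled cells, so we need popcount(r) = log2(8) = 3.
Scan r = 34..77 and keep those with exactly 3 one-bits:
r=34=100010 popcount=2 -> skip
r=35=100011 popcount=3 -> KEEP
r=36=100100 popcount=2 -> skip
r=37=100101 popcount=3 -> KEEP
r=38=100110 popcount=3 -> KEEP
r=39=100111 popcount=4 -> skip
r=40=101000 popcount=2 -> skip
r=41=101001 popcount=3 -> KEEP
r=42=101010 popcount=3 -> KEEP
r=43=101011 popcount=4 -> skip
r=44=101100 popcount=3 -> KEEP
r=45=101101 popcount=4 -> skip
r=46=101110 popcount=4 -> skip
r=47=101111 popcount=5 -> skip
r=48=110000 popcount=2 -> skip
r=49=110001 popcount=3 -> KEEP
r=50=110010 popcount=3 -> KEEP
r=51=110011 popcount=4 -> skip
r=52=110100 popcount=3 -> KEEP
r=53=110101 popcount=4 -> skip
r=54=110110 popcount=4 -> skip
r=55=110111 popcount=5 -> skip
r=56=111000 popcount=3 -> KEEP
r=57=111001 popcount=4 -> skip
r=58=111010 popcount=4 -> skip
r=59=111011 popcount=5 -> skip
r=60=111100 popcount=4 -> skip
r=61=111101 popcount=5 -> skip
r=62=111110 popcount=5 -> skip
r=63=111111 popcount=6 -> skip
r=64=1000000 popcount=1 -> skip
r=65=1000001 popcount=2 -> skip
r=66=1000010 popcount=2 -> skip
r=67=1000011 popcount=3 -> KEEP
r=68=1000100 popcount=2 -> skip
r=69=1000101 popcount=3 -> KEEP
r=70=1000110 popcount=3 -> KEEP
r=71=1000111 popcount=4 -> skip
r=72=1001000 popcount=2 -> skip
r=73=1001001 popcount=3 -> KEEP
r=74=1001010 popcount=3 -> KEEP
r=75=1001011 popcount=4 -> skip
r=76=1001100 popcount=3 -> KEEP
r=77=1001101 popcount=4 -> skip
Kept rows: 35 37 38 41 42 44 49 50 52 56 67 69 70 73 74 76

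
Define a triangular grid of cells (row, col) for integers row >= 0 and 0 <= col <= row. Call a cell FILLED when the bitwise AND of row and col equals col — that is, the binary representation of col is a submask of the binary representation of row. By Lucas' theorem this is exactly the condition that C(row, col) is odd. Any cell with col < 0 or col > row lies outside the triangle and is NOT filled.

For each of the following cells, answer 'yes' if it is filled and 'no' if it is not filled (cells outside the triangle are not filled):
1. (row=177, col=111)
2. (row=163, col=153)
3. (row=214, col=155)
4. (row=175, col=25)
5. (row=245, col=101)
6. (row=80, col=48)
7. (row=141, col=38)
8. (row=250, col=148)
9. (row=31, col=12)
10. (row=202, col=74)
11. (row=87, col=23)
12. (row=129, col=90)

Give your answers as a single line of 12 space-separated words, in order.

Answer: no no no no yes no no no yes yes yes no

Derivation:
(177,111): row=0b10110001, col=0b1101111, row AND col = 0b100001 = 33; 33 != 111 -> empty
(163,153): row=0b10100011, col=0b10011001, row AND col = 0b10000001 = 129; 129 != 153 -> empty
(214,155): row=0b11010110, col=0b10011011, row AND col = 0b10010010 = 146; 146 != 155 -> empty
(175,25): row=0b10101111, col=0b11001, row AND col = 0b1001 = 9; 9 != 25 -> empty
(245,101): row=0b11110101, col=0b1100101, row AND col = 0b1100101 = 101; 101 == 101 -> filled
(80,48): row=0b1010000, col=0b110000, row AND col = 0b10000 = 16; 16 != 48 -> empty
(141,38): row=0b10001101, col=0b100110, row AND col = 0b100 = 4; 4 != 38 -> empty
(250,148): row=0b11111010, col=0b10010100, row AND col = 0b10010000 = 144; 144 != 148 -> empty
(31,12): row=0b11111, col=0b1100, row AND col = 0b1100 = 12; 12 == 12 -> filled
(202,74): row=0b11001010, col=0b1001010, row AND col = 0b1001010 = 74; 74 == 74 -> filled
(87,23): row=0b1010111, col=0b10111, row AND col = 0b10111 = 23; 23 == 23 -> filled
(129,90): row=0b10000001, col=0b1011010, row AND col = 0b0 = 0; 0 != 90 -> empty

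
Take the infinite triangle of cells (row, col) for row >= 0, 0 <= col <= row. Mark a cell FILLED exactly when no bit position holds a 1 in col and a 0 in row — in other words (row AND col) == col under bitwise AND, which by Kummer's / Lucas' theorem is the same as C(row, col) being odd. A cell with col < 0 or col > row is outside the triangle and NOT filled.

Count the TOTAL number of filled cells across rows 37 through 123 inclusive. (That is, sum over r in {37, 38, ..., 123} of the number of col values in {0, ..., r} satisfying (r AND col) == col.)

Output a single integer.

Answer: 1634

Derivation:
r37=100101 pc3: +8 =8
r38=100110 pc3: +8 =16
r39=100111 pc4: +16 =32
r40=101000 pc2: +4 =36
r41=101001 pc3: +8 =44
r42=101010 pc3: +8 =52
r43=101011 pc4: +16 =68
r44=101100 pc3: +8 =76
r45=101101 pc4: +16 =92
r46=101110 pc4: +16 =108
r47=101111 pc5: +32 =140
r48=110000 pc2: +4 =144
r49=110001 pc3: +8 =152
r50=110010 pc3: +8 =160
r51=110011 pc4: +16 =176
r52=110100 pc3: +8 =184
r53=110101 pc4: +16 =200
r54=110110 pc4: +16 =216
r55=110111 pc5: +32 =248
r56=111000 pc3: +8 =256
r57=111001 pc4: +16 =272
r58=111010 pc4: +16 =288
r59=111011 pc5: +32 =320
r60=111100 pc4: +16 =336
r61=111101 pc5: +32 =368
r62=111110 pc5: +32 =400
r63=111111 pc6: +64 =464
r64=1000000 pc1: +2 =466
r65=1000001 pc2: +4 =470
r66=1000010 pc2: +4 =474
r67=1000011 pc3: +8 =482
r68=1000100 pc2: +4 =486
r69=1000101 pc3: +8 =494
r70=1000110 pc3: +8 =502
r71=1000111 pc4: +16 =518
r72=1001000 pc2: +4 =522
r73=1001001 pc3: +8 =530
r74=1001010 pc3: +8 =538
r75=1001011 pc4: +16 =554
r76=1001100 pc3: +8 =562
r77=1001101 pc4: +16 =578
r78=1001110 pc4: +16 =594
r79=1001111 pc5: +32 =626
r80=1010000 pc2: +4 =630
r81=1010001 pc3: +8 =638
r82=1010010 pc3: +8 =646
r83=1010011 pc4: +16 =662
r84=1010100 pc3: +8 =670
r85=1010101 pc4: +16 =686
r86=1010110 pc4: +16 =702
r87=1010111 pc5: +32 =734
r88=1011000 pc3: +8 =742
r89=1011001 pc4: +16 =758
r90=1011010 pc4: +16 =774
r91=1011011 pc5: +32 =806
r92=1011100 pc4: +16 =822
r93=1011101 pc5: +32 =854
r94=1011110 pc5: +32 =886
r95=1011111 pc6: +64 =950
r96=1100000 pc2: +4 =954
r97=1100001 pc3: +8 =962
r98=1100010 pc3: +8 =970
r99=1100011 pc4: +16 =986
r100=1100100 pc3: +8 =994
r101=1100101 pc4: +16 =1010
r102=1100110 pc4: +16 =1026
r103=1100111 pc5: +32 =1058
r104=1101000 pc3: +8 =1066
r105=1101001 pc4: +16 =1082
r106=1101010 pc4: +16 =1098
r107=1101011 pc5: +32 =1130
r108=1101100 pc4: +16 =1146
r109=1101101 pc5: +32 =1178
r110=1101110 pc5: +32 =1210
r111=1101111 pc6: +64 =1274
r112=1110000 pc3: +8 =1282
r113=1110001 pc4: +16 =1298
r114=1110010 pc4: +16 =1314
r115=1110011 pc5: +32 =1346
r116=1110100 pc4: +16 =1362
r117=1110101 pc5: +32 =1394
r118=1110110 pc5: +32 =1426
r119=1110111 pc6: +64 =1490
r120=1111000 pc4: +16 =1506
r121=1111001 pc5: +32 =1538
r122=1111010 pc5: +32 =1570
r123=1111011 pc6: +64 =1634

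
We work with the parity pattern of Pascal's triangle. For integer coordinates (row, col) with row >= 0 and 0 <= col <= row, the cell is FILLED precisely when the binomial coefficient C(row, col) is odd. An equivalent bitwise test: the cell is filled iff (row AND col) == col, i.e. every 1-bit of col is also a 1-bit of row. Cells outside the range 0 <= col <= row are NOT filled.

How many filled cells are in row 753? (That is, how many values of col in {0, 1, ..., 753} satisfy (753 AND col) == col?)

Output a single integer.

Answer: 64

Derivation:
753 in binary = 1011110001
popcount(753) = number of 1-bits in 1011110001 = 6
A col c satisfies (753 AND c) == c iff every set bit of c is also set in 753; each of the 6 set bits of 753 can independently be on or off in c.
count = 2^6 = 64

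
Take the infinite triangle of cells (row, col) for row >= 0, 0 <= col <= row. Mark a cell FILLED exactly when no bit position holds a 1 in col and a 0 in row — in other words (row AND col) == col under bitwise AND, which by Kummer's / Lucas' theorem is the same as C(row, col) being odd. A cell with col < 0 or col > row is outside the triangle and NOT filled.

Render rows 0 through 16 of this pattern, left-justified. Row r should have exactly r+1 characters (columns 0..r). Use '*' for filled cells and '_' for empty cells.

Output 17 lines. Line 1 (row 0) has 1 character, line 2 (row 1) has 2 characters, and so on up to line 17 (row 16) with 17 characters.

r0=0: *
r1=1: **
r2=10: *_*
r3=11: ****
r4=100: *___*
r5=101: **__**
r6=110: *_*_*_*
r7=111: ********
r8=1000: *_______*
r9=1001: **______**
r10=1010: *_*_____*_*
r11=1011: ****____****
r12=1100: *___*___*___*
r13=1101: **__**__**__**
r14=1110: *_*_*_*_*_*_*_*
r15=1111: ****************
r16=10000: *_______________*

Answer: *
**
*_*
****
*___*
**__**
*_*_*_*
********
*_______*
**______**
*_*_____*_*
****____****
*___*___*___*
**__**__**__**
*_*_*_*_*_*_*_*
****************
*_______________*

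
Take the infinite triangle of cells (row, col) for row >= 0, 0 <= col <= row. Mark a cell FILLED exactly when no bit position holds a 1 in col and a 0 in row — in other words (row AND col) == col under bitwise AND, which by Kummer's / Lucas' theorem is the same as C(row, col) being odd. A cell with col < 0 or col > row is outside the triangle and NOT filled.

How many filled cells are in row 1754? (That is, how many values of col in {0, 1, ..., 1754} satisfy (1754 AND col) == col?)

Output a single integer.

1754 in binary = 11011011010
popcount(1754) = number of 1-bits in 11011011010 = 7
A col c satisfies (1754 AND c) == c iff every set bit of c is also set in 1754; each of the 7 set bits of 1754 can independently be on or off in c.
count = 2^7 = 128

Answer: 128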